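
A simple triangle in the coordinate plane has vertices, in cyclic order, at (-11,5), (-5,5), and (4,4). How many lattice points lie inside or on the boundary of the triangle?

8

The shoelace formula gives twice the area as |((-11)·5 − (-5)·5) + ((-5)·4 − 4·5) + (4·5 − (-11)·4)| = 6, so the area is 3.
The number of boundary lattice points is Σ gcd(|Δx|,|Δy|) = gcd(6,0) + gcd(9,1) + gcd(15,1) = 6+1+1 = 8.
Pick's theorem gives I = A − B/2 + 1 = 3 − 8/2 + 1 = 0, so the closed region contains I + B = 0 + 8 = 8 lattice points.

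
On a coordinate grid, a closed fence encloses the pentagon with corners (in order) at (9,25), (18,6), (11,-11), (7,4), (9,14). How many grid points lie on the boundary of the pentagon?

The number of boundary lattice points is Σ gcd(|Δx|,|Δy|) = gcd(9,19) + gcd(7,17) + gcd(4,15) + gcd(2,10) + gcd(0,11) = 1+1+1+2+11 = 16.

16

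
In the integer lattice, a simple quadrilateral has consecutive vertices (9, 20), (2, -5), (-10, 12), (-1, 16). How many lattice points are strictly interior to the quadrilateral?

210

Using the shoelace formula, 2A = |[9·(-5) − 2·20] + [2·12 − (-10)·(-5)] + [(-10)·16 − (-1)·12] + [(-1)·20 − 9·16]| = 423, so the area is 211.5.
Summing gcd(|Δx|,|Δy|) over the edges gives the boundary count: gcd(7,25) + gcd(12,17) + gcd(9,4) + gcd(10,4) = 1+1+1+2 = 5.
Pick's theorem gives I = A − B/2 + 1 = 211.5 − 5/2 + 1 = 210.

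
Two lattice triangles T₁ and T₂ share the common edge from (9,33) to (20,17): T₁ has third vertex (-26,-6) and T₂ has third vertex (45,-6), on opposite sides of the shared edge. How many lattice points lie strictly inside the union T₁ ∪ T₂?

The union is the simple quadrilateral with vertices (9,33), (-26,-6), (20,17), (45,-6) in order.
By the shoelace formula, twice the signed area is |[9·(-6) − (-26)·33] + [(-26)·17 − 20·(-6)] + [20·(-6) − 45·17] + [45·33 − 9·(-6)]| = 1136, so the area is 568.
Summing gcd(|Δx|,|Δy|) over the edges gives the boundary count: gcd(35,39) + gcd(46,23) + gcd(25,23) + gcd(36,39) = 1+23+1+3 = 28.
By Pick's theorem I = A − B/2 + 1 = 568 − 28/2 + 1 = 555.

555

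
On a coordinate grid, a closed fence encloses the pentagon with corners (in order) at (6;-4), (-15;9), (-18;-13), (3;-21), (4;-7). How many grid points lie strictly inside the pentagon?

427

The shoelace formula gives twice the area as |(6·9 − (-15)·(-4)) + ((-15)·(-13) − (-18)·9) + ((-18)·(-21) − 3·(-13)) + (3·(-7) − 4·(-21)) + (4·(-4) − 6·(-7))| = 857, so the area is 857/2.
Summing gcd(|Δx|,|Δy|) over the edges gives the boundary count: gcd(21,13) + gcd(3,22) + gcd(21,8) + gcd(1,14) + gcd(2,3) = 1+1+1+1+1 = 5.
Pick's theorem gives I = A − B/2 + 1 = 857/2 − 5/2 + 1 = 427.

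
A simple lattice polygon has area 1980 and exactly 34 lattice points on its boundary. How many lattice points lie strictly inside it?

1964

From Pick's theorem, I = A − B/2 + 1 = 1980 − 34/2 + 1 = 1964.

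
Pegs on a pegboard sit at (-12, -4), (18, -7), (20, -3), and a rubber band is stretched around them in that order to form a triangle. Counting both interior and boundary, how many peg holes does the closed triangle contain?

67

The shoelace formula gives twice the area as |((-12)·(-7) − 18·(-4)) + (18·(-3) − 20·(-7)) + (20·(-4) − (-12)·(-3))| = 126, so the area is 63.
Summing gcd(|Δx|,|Δy|) over the edges gives the boundary count: gcd(30,3) + gcd(2,4) + gcd(32,1) = 3+2+1 = 6.
Pick's theorem gives I = A − B/2 + 1 = 63 − 6/2 + 1 = 61, so the closed region contains I + B = 61 + 6 = 67 lattice points.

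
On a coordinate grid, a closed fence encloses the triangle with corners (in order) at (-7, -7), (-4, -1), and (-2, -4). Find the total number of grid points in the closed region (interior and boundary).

By the shoelace formula, twice the signed area is |[(-7)·(-1) − (-4)·(-7)] + [(-4)·(-4) − (-2)·(-1)] + [(-2)·(-7) − (-7)·(-4)]| = 21, so the area is 10.5.
The number of boundary lattice points is Σ gcd(|Δx|,|Δy|) = gcd(3,6) + gcd(2,3) + gcd(5,3) = 3+1+1 = 5.
Pick's theorem gives I = A − B/2 + 1 = 10.5 − 5/2 + 1 = 9, so the closed region contains I + B = 9 + 5 = 14 lattice points.

14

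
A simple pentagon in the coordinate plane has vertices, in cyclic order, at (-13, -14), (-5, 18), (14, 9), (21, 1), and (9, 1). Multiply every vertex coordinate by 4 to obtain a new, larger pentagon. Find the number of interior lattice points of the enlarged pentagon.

By the shoelace formula, twice the signed area is |((-13)·18 − (-5)·(-14)) + ((-5)·9 − 14·18) + (14·1 − 21·9) + (21·1 − 9·1) + (9·(-14) − (-13)·1)| = 877, so the area is 877/2.
Along each edge there are gcd(|Δx|,|Δy|)+1 lattice points, so counting each shared vertex once the boundary has gcd(8,32) + gcd(19,9) + gcd(7,8) + gcd(12,0) + gcd(22,15) = 8+1+1+12+1 = 23.
Scaling by 4 multiplies the area by 4² = 16 (so the new area is 7016) and multiplies the boundary lattice-point count by 4, giving 92.
By Pick's theorem, the interior count of the dilated polygon is 7016 − 92/2 + 1 = 6971.

6971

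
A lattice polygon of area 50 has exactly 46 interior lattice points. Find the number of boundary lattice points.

Pick's theorem gives A = I + B/2 − 1, so B = 2(A − I + 1) = 2(50 − 46 + 1) = 10.

10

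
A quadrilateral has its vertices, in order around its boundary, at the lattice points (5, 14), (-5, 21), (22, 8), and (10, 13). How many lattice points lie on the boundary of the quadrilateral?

The number of boundary lattice points is Σ gcd(|Δx|,|Δy|) = gcd(10,7) + gcd(27,13) + gcd(12,5) + gcd(5,1) = 1+1+1+1 = 4.

4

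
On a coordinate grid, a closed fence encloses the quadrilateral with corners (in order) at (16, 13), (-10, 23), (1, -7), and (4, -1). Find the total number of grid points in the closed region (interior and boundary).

325

The shoelace formula gives twice the area as |[16·23 − (-10)·13] + [(-10)·(-7) − 1·23] + [1·(-1) − 4·(-7)] + [4·13 − 16·(-1)]| = 640, so the area is 320.
The number of boundary lattice points is Σ gcd(|Δx|,|Δy|) = gcd(26,10) + gcd(11,30) + gcd(3,6) + gcd(12,14) = 2+1+3+2 = 8.
Pick's theorem gives I = A − B/2 + 1 = 320 − 8/2 + 1 = 317, so the closed region contains I + B = 317 + 8 = 325 lattice points.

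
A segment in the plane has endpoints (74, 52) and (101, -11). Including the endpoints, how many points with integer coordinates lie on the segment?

10

The number of lattice points on a segment between lattice points is gcd(|Δx|,|Δy|) + 1 = gcd(27,63) + 1 = 9 + 1 = 10.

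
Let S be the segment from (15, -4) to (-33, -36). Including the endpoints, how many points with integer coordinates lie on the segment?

The number of lattice points on a segment between lattice points is gcd(|Δx|,|Δy|) + 1 = gcd(48,32) + 1 = 16 + 1 = 17.

17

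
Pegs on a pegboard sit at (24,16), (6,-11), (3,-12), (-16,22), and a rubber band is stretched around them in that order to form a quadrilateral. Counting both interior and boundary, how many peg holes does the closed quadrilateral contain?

The shoelace formula gives twice the area as |[24·(-11) − 6·16] + [6·(-12) − 3·(-11)] + [3·22 − (-16)·(-12)] + [(-16)·16 − 24·22]| = 1309, so the area is 654.5.
Summing gcd(|Δx|,|Δy|) over the edges gives the boundary count: gcd(18,27) + gcd(3,1) + gcd(19,34) + gcd(40,6) = 9+1+1+2 = 13.
Pick's theorem gives I = A − B/2 + 1 = 654.5 − 13/2 + 1 = 649, so the closed region contains I + B = 649 + 13 = 662 lattice points.

662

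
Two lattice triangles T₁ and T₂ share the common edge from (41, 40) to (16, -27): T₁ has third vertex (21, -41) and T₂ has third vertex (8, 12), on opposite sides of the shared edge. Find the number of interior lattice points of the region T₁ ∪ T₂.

The union is the simple quadrilateral with vertices (41, 40), (21, -41), (16, -27), (8, 12) in order.
Using the shoelace formula, 2A = |(41·(-41) − 21·40) + (21·(-27) − 16·(-41)) + (16·12 − 8·(-27)) + (8·40 − 41·12)| = 2196, so the area is 1098.
The number of boundary lattice points is Σ gcd(|Δx|,|Δy|) = gcd(20,81) + gcd(5,14) + gcd(8,39) + gcd(33,28) = 1+1+1+1 = 4.
By Pick's theorem I = A − B/2 + 1 = 1098 − 4/2 + 1 = 1097.

1097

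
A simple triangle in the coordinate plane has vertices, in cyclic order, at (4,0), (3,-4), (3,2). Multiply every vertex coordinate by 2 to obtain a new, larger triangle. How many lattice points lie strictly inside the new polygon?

The shoelace formula gives twice the area as |[4·(-4) − 3·0] + [3·2 − 3·(-4)] + [3·0 − 4·2]| = 6, so the area is 3.
The number of boundary lattice points is Σ gcd(|Δx|,|Δy|) = gcd(1,4) + gcd(0,6) + gcd(1,2) = 1+6+1 = 8.
Scaling by 2 multiplies the area by 2² = 4 (so the new area is 12) and multiplies the boundary lattice-point count by 2, giving 16.
By Pick's theorem, the interior count of the dilated polygon is 12 − 16/2 + 1 = 5.

5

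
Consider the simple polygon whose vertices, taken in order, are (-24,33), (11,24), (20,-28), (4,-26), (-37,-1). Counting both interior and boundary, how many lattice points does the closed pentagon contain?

By the shoelace formula, twice the signed area is |[(-24)·24 − 11·33] + [11·(-28) − 20·24] + [20·(-26) − 4·(-28)] + [4·(-1) − (-37)·(-26)] + [(-37)·33 − (-24)·(-1)]| = 4346, so the area is 2173.
The number of boundary lattice points is Σ gcd(|Δx|,|Δy|) = gcd(35,9) + gcd(9,52) + gcd(16,2) + gcd(41,25) + gcd(13,34) = 1+1+2+1+1 = 6.
Pick's theorem gives I = A − B/2 + 1 = 2173 − 6/2 + 1 = 2171, so the closed region contains I + B = 2171 + 6 = 2177 lattice points.

2177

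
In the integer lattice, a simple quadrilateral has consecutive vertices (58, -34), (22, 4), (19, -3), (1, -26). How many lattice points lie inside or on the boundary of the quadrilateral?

914

The shoelace formula gives twice the area as |(58·4 − 22·(-34)) + (22·(-3) − 19·4) + (19·(-26) − 1·(-3)) + (1·(-34) − 58·(-26))| = 1821, so the area is 910.5.
Along each edge there are gcd(|Δx|,|Δy|)+1 lattice points, so counting each shared vertex once the boundary has gcd(36,38) + gcd(3,7) + gcd(18,23) + gcd(57,8) = 2+1+1+1 = 5.
Pick's theorem gives I = A − B/2 + 1 = 910.5 − 5/2 + 1 = 909, so the closed region contains I + B = 909 + 5 = 914 lattice points.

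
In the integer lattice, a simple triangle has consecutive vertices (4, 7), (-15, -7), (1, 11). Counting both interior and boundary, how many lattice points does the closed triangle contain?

The shoelace formula gives twice the area as |(4·(-7) − (-15)·7) + ((-15)·11 − 1·(-7)) + (1·7 − 4·11)| = 118, so the area is 59.
Along each edge there are gcd(|Δx|,|Δy|)+1 lattice points, so counting each shared vertex once the boundary has gcd(19,14) + gcd(16,18) + gcd(3,4) = 1+2+1 = 4.
Pick's theorem gives I = A − B/2 + 1 = 59 − 4/2 + 1 = 58, so the closed region contains I + B = 58 + 4 = 62 lattice points.

62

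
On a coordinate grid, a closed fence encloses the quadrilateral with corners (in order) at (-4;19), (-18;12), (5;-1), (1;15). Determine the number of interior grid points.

Using the shoelace formula, 2A = |((-4)·12 − (-18)·19) + ((-18)·(-1) − 5·12) + (5·15 − 1·(-1)) + (1·19 − (-4)·15)| = 407, so the area is 407/2.
Summing gcd(|Δx|,|Δy|) over the edges gives the boundary count: gcd(14,7) + gcd(23,13) + gcd(4,16) + gcd(5,4) = 7+1+4+1 = 13.
Pick's theorem gives I = A − B/2 + 1 = 407/2 − 13/2 + 1 = 198.

198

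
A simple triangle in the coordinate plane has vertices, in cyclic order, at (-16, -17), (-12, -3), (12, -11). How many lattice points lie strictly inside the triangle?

179

By the shoelace formula, twice the signed area is |((-16)·(-3) − (-12)·(-17)) + ((-12)·(-11) − 12·(-3)) + (12·(-17) − (-16)·(-11))| = 368, so the area is 184.
The number of boundary lattice points is Σ gcd(|Δx|,|Δy|) = gcd(4,14) + gcd(24,8) + gcd(28,6) = 2+8+2 = 12.
By Pick's theorem A = I + B/2 − 1, so I = 184 − 12/2 + 1 = 179.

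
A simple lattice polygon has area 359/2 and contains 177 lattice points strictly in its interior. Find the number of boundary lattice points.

7

Pick's theorem gives A = I + B/2 − 1, so B = 2(A − I + 1) = 2(359/2 − 177 + 1) = 7.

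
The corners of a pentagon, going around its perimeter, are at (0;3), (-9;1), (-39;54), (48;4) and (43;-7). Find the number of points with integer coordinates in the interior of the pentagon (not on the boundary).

1772

By the shoelace formula, twice the signed area is |(0·1 − (-9)·3) + ((-9)·54 − (-39)·1) + ((-39)·4 − 48·54) + (48·(-7) − 43·4) + (43·3 − 0·(-7))| = 3547, so the area is 3547/2.
Summing gcd(|Δx|,|Δy|) over the edges gives the boundary count: gcd(9,2) + gcd(30,53) + gcd(87,50) + gcd(5,11) + gcd(43,10) = 1+1+1+1+1 = 5.
By Pick's theorem A = I + B/2 − 1, so I = 3547/2 − 5/2 + 1 = 1772.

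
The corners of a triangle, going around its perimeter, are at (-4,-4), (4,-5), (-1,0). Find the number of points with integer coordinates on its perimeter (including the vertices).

7

Summing gcd(|Δx|,|Δy|) over the edges gives the boundary count: gcd(8,1) + gcd(5,5) + gcd(3,4) = 1+5+1 = 7.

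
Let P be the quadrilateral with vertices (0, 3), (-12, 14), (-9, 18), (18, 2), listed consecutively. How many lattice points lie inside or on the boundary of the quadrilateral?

174

Using the shoelace formula, 2A = |[0·14 − (-12)·3] + [(-12)·18 − (-9)·14] + [(-9)·2 − 18·18] + [18·3 − 0·2]| = 342, so the area is 171.
The number of boundary lattice points is Σ gcd(|Δx|,|Δy|) = gcd(12,11) + gcd(3,4) + gcd(27,16) + gcd(18,1) = 1+1+1+1 = 4.
Pick's theorem gives I = A − B/2 + 1 = 171 − 4/2 + 1 = 170, so the closed region contains I + B = 170 + 4 = 174 lattice points.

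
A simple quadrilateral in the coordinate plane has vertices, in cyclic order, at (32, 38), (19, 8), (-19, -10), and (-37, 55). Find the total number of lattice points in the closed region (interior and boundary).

2546

Using the shoelace formula, 2A = |(32·8 − 19·38) + (19·(-10) − (-19)·8) + ((-19)·55 − (-37)·(-10)) + ((-37)·38 − 32·55)| = 5085, so the area is 5085/2.
The number of boundary lattice points is Σ gcd(|Δx|,|Δy|) = gcd(13,30) + gcd(38,18) + gcd(18,65) + gcd(69,17) = 1+2+1+1 = 5.
Pick's theorem gives I = A − B/2 + 1 = 5085/2 − 5/2 + 1 = 2541, so the closed region contains I + B = 2541 + 5 = 2546 lattice points.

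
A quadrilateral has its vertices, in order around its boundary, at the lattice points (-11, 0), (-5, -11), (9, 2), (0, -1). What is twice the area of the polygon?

Using the shoelace formula, 2A = |((-11)·(-11) − (-5)·0) + ((-5)·2 − 9·(-11)) + (9·(-1) − 0·2) + (0·0 − (-11)·(-1))| = 190, so the area is 95.

190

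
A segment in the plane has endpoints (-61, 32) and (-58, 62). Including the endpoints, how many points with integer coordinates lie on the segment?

The number of lattice points on a segment between lattice points is gcd(|Δx|,|Δy|) + 1 = gcd(3,30) + 1 = 3 + 1 = 4.

4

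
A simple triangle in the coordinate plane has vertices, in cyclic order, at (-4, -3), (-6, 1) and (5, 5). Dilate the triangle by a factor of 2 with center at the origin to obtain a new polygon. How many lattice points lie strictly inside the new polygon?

The shoelace formula gives twice the area as |[(-4)·1 − (-6)·(-3)] + [(-6)·5 − 5·1] + [5·(-3) − (-4)·5]| = 52, so the area is 26.
Along each edge there are gcd(|Δx|,|Δy|)+1 lattice points, so counting each shared vertex once the boundary has gcd(2,4) + gcd(11,4) + gcd(9,8) = 2+1+1 = 4.
Scaling by 2 multiplies the area by 2² = 4 (so the new area is 104) and multiplies the boundary lattice-point count by 2, giving 8.
By Pick's theorem, the interior count of the dilated polygon is 104 − 8/2 + 1 = 101.

101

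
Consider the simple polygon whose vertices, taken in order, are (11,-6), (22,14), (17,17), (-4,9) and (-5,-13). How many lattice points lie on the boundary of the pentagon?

The number of boundary lattice points is Σ gcd(|Δx|,|Δy|) = gcd(11,20) + gcd(5,3) + gcd(21,8) + gcd(1,22) + gcd(16,7) = 1+1+1+1+1 = 5.

5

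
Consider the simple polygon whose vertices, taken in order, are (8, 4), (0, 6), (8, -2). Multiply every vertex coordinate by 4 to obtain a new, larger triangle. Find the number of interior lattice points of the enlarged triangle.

353

The shoelace formula gives twice the area as |[8·6 − 0·4] + [0·(-2) − 8·6] + [8·4 − 8·(-2)]| = 48, so the area is 24.
The number of boundary lattice points is Σ gcd(|Δx|,|Δy|) = gcd(8,2) + gcd(8,8) + gcd(0,6) = 2+8+6 = 16.
Scaling by 4 multiplies the area by 4² = 16 (so the new area is 384) and multiplies the boundary lattice-point count by 4, giving 64.
By Pick's theorem, the interior count of the dilated polygon is 384 − 64/2 + 1 = 353.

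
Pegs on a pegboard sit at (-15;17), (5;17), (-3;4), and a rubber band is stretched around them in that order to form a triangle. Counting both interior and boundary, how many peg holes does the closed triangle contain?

The shoelace formula gives twice the area as |[(-15)·17 − 5·17] + [5·4 − (-3)·17] + [(-3)·17 − (-15)·4]| = 260, so the area is 130.
The number of boundary lattice points is Σ gcd(|Δx|,|Δy|) = gcd(20,0) + gcd(8,13) + gcd(12,13) = 20+1+1 = 22.
Pick's theorem gives I = A − B/2 + 1 = 130 − 22/2 + 1 = 120, so the closed region contains I + B = 120 + 22 = 142 lattice points.

142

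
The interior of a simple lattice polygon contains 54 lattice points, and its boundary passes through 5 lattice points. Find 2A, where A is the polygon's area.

Pick's theorem states A = I + B/2 − 1, so A = 54 + 5/2 − 1 = 111/2.
Hence 2A = 111.

111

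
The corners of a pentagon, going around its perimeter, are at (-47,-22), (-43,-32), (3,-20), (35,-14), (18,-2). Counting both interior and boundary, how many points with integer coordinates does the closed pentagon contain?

939

By the shoelace formula, twice the signed area is |[(-47)·(-32) − (-43)·(-22)] + [(-43)·(-20) − 3·(-32)] + [3·(-14) − 35·(-20)] + [35·(-2) − 18·(-14)] + [18·(-22) − (-47)·(-2)]| = 1864, so the area is 932.
The number of boundary lattice points is Σ gcd(|Δx|,|Δy|) = gcd(4,10) + gcd(46,12) + gcd(32,6) + gcd(17,12) + gcd(65,20) = 2+2+2+1+5 = 12.
Pick's theorem gives I = A − B/2 + 1 = 932 − 12/2 + 1 = 927, so the closed region contains I + B = 927 + 12 = 939 lattice points.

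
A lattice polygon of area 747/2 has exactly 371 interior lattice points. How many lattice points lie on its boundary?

Pick's theorem gives A = I + B/2 − 1, so B = 2(A − I + 1) = 2(747/2 − 371 + 1) = 7.

7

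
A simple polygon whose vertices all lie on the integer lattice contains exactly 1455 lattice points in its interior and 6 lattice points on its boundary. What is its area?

1457

Pick's theorem states A = I + B/2 − 1, so A = 1455 + 6/2 − 1 = 1457.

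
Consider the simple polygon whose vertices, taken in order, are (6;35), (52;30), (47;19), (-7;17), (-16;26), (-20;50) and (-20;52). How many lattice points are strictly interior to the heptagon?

1177

By the shoelace formula, twice the signed area is |[6·30 − 52·35] + [52·19 − 47·30] + [47·17 − (-7)·19] + [(-7)·26 − (-16)·17] + [(-16)·50 − (-20)·26] + [(-20)·52 − (-20)·50] + [(-20)·35 − 6·52]| = 2372, so the area is 1186.
Summing gcd(|Δx|,|Δy|) over the edges gives the boundary count: gcd(46,5) + gcd(5,11) + gcd(54,2) + gcd(9,9) + gcd(4,24) + gcd(0,2) + gcd(26,17) = 1+1+2+9+4+2+1 = 20.
Pick's theorem gives I = A − B/2 + 1 = 1186 − 20/2 + 1 = 1177.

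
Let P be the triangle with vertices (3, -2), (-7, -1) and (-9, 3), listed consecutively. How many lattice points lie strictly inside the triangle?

18

The shoelace formula gives twice the area as |(3·(-1) − (-7)·(-2)) + ((-7)·3 − (-9)·(-1)) + ((-9)·(-2) − 3·3)| = 38, so the area is 19.
Along each edge there are gcd(|Δx|,|Δy|)+1 lattice points, so counting each shared vertex once the boundary has gcd(10,1) + gcd(2,4) + gcd(12,5) = 1+2+1 = 4.
By Pick's theorem A = I + B/2 − 1, so I = 19 − 4/2 + 1 = 18.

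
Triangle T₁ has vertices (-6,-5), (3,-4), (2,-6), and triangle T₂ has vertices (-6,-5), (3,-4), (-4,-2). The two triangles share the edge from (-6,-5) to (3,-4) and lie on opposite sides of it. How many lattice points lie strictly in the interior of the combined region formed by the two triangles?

20

The union is the simple quadrilateral with vertices (-6,-5), (2,-6), (3,-4), (-4,-2) in order.
By the shoelace formula, twice the signed area is |[(-6)·(-6) − 2·(-5)] + [2·(-4) − 3·(-6)] + [3·(-2) − (-4)·(-4)] + [(-4)·(-5) − (-6)·(-2)]| = 42, so the area is 21.
Along each edge there are gcd(|Δx|,|Δy|)+1 lattice points, so counting each shared vertex once the boundary has gcd(8,1) + gcd(1,2) + gcd(7,2) + gcd(2,3) = 1+1+1+1 = 4.
By Pick's theorem I = A − B/2 + 1 = 21 − 4/2 + 1 = 20.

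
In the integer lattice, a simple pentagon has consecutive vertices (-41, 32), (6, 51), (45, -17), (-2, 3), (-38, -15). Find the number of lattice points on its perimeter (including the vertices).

22

Along each edge there are gcd(|Δx|,|Δy|)+1 lattice points, so counting each shared vertex once the boundary has gcd(47,19) + gcd(39,68) + gcd(47,20) + gcd(36,18) + gcd(3,47) = 1+1+1+18+1 = 22.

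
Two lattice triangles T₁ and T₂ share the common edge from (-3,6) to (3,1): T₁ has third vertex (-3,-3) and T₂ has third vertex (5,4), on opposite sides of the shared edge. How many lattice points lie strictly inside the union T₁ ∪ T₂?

35

The union is the simple quadrilateral with vertices (-3,6), (-3,-3), (3,1), (5,4) in order.
The shoelace formula gives twice the area as |[(-3)·(-3) − (-3)·6] + [(-3)·1 − 3·(-3)] + [3·4 − 5·1] + [5·6 − (-3)·4]| = 82, so the area is 41.
Summing gcd(|Δx|,|Δy|) over the edges gives the boundary count: gcd(0,9) + gcd(6,4) + gcd(2,3) + gcd(8,2) = 9+2+1+2 = 14.
By Pick's theorem I = A − B/2 + 1 = 41 − 14/2 + 1 = 35.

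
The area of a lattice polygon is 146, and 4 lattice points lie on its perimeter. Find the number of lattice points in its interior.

145

From Pick's theorem, I = A − B/2 + 1 = 146 − 4/2 + 1 = 145.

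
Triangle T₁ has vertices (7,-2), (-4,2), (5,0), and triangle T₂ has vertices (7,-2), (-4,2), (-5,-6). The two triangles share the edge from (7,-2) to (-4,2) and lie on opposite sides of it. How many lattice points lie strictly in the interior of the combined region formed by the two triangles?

50

The union is the simple quadrilateral with vertices (7,-2), (5,0), (-4,2), (-5,-6) in order.
The shoelace formula gives twice the area as |(7·0 − 5·(-2)) + (5·2 − (-4)·0) + ((-4)·(-6) − (-5)·2) + ((-5)·(-2) − 7·(-6))| = 106, so the area is 53.
Summing gcd(|Δx|,|Δy|) over the edges gives the boundary count: gcd(2,2) + gcd(9,2) + gcd(1,8) + gcd(12,4) = 2+1+1+4 = 8.
By Pick's theorem I = A − B/2 + 1 = 53 − 8/2 + 1 = 50.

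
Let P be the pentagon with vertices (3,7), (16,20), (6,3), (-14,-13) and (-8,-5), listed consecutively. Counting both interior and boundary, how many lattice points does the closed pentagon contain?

The shoelace formula gives twice the area as |(3·20 − 16·7) + (16·3 − 6·20) + (6·(-13) − (-14)·3) + ((-14)·(-5) − (-8)·(-13)) + ((-8)·7 − 3·(-5))| = 235, so the area is 235/2.
The number of boundary lattice points is Σ gcd(|Δx|,|Δy|) = gcd(13,13) + gcd(10,17) + gcd(20,16) + gcd(6,8) + gcd(11,12) = 13+1+4+2+1 = 21.
Pick's theorem gives I = A − B/2 + 1 = 235/2 − 21/2 + 1 = 108, so the closed region contains I + B = 108 + 21 = 129 lattice points.

129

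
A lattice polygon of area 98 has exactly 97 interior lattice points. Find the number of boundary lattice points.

4

Pick's theorem gives A = I + B/2 − 1, so B = 2(A − I + 1) = 2(98 − 97 + 1) = 4.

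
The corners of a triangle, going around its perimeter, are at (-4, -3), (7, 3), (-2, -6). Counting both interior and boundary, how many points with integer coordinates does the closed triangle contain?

29

The shoelace formula gives twice the area as |[(-4)·3 − 7·(-3)] + [7·(-6) − (-2)·3] + [(-2)·(-3) − (-4)·(-6)]| = 45, so the area is 45/2.
Summing gcd(|Δx|,|Δy|) over the edges gives the boundary count: gcd(11,6) + gcd(9,9) + gcd(2,3) = 1+9+1 = 11.
Pick's theorem gives I = A − B/2 + 1 = 45/2 − 11/2 + 1 = 18, so the closed region contains I + B = 18 + 11 = 29 lattice points.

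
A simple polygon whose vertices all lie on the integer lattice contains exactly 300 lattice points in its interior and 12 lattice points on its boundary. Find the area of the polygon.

305

By Pick's theorem, A = I + B/2 − 1 = 300 + 12/2 − 1 = 305.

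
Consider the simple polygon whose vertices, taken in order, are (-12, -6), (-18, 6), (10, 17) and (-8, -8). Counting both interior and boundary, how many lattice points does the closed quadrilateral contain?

Using the shoelace formula, 2A = |((-12)·6 − (-18)·(-6)) + ((-18)·17 − 10·6) + (10·(-8) − (-8)·17) + ((-8)·(-6) − (-12)·(-8))| = 538, so the area is 269.
Summing gcd(|Δx|,|Δy|) over the edges gives the boundary count: gcd(6,12) + gcd(28,11) + gcd(18,25) + gcd(4,2) = 6+1+1+2 = 10.
Pick's theorem gives I = A − B/2 + 1 = 269 − 10/2 + 1 = 265, so the closed region contains I + B = 265 + 10 = 275 lattice points.

275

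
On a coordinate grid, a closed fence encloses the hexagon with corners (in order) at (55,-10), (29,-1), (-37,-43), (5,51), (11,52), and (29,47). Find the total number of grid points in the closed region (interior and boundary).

3451

The shoelace formula gives twice the area as |(55·(-1) − 29·(-10)) + (29·(-43) − (-37)·(-1)) + ((-37)·51 − 5·(-43)) + (5·52 − 11·51) + (11·47 − 29·52) + (29·(-10) − 55·47)| = 6888, so the area is 3444.
Summing gcd(|Δx|,|Δy|) over the edges gives the boundary count: gcd(26,9) + gcd(66,42) + gcd(42,94) + gcd(6,1) + gcd(18,5) + gcd(26,57) = 1+6+2+1+1+1 = 12.
Pick's theorem gives I = A − B/2 + 1 = 3444 − 12/2 + 1 = 3439, so the closed region contains I + B = 3439 + 12 = 3451 lattice points.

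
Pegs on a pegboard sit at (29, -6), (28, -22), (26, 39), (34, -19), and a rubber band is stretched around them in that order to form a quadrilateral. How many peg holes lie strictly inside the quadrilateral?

138

The shoelace formula gives twice the area as |(29·(-22) − 28·(-6)) + (28·39 − 26·(-22)) + (26·(-19) − 34·39) + (34·(-6) − 29·(-19))| = 279, so the area is 279/2.
Summing gcd(|Δx|,|Δy|) over the edges gives the boundary count: gcd(1,16) + gcd(2,61) + gcd(8,58) + gcd(5,13) = 1+1+2+1 = 5.
By Pick's theorem A = I + B/2 − 1, so I = 279/2 − 5/2 + 1 = 138.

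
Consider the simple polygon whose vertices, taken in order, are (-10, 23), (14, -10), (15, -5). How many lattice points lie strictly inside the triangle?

75

The shoelace formula gives twice the area as |((-10)·(-10) − 14·23) + (14·(-5) − 15·(-10)) + (15·23 − (-10)·(-5))| = 153, so the area is 153/2.
The number of boundary lattice points is Σ gcd(|Δx|,|Δy|) = gcd(24,33) + gcd(1,5) + gcd(25,28) = 3+1+1 = 5.
By Pick's theorem A = I + B/2 − 1, so I = 153/2 − 5/2 + 1 = 75.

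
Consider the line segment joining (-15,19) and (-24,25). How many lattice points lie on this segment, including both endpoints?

The number of lattice points on a segment between lattice points is gcd(|Δx|,|Δy|) + 1 = gcd(9,6) + 1 = 3 + 1 = 4.

4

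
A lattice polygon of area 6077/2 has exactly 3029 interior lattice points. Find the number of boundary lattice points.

21

Pick's theorem gives A = I + B/2 − 1, so B = 2(A − I + 1) = 2(6077/2 − 3029 + 1) = 21.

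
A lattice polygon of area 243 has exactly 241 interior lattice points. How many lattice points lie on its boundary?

6

Pick's theorem gives A = I + B/2 − 1, so B = 2(A − I + 1) = 2(243 − 241 + 1) = 6.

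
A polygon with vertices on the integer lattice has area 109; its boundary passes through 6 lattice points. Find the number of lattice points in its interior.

From Pick's theorem, I = A − B/2 + 1 = 109 − 6/2 + 1 = 107.

107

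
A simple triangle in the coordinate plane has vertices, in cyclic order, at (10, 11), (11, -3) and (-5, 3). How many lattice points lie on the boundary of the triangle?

Along each edge there are gcd(|Δx|,|Δy|)+1 lattice points, so counting each shared vertex once the boundary has gcd(1,14) + gcd(16,6) + gcd(15,8) = 1+2+1 = 4.

4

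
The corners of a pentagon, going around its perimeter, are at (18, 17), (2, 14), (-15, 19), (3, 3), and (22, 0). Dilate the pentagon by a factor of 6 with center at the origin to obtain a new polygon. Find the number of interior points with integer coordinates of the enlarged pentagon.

Using the shoelace formula, 2A = |[18·14 − 2·17] + [2·19 − (-15)·14] + [(-15)·3 − 3·19] + [3·0 − 22·3] + [22·17 − 18·0]| = 672, so the area is 336.
Summing gcd(|Δx|,|Δy|) over the edges gives the boundary count: gcd(16,3) + gcd(17,5) + gcd(18,16) + gcd(19,3) + gcd(4,17) = 1+1+2+1+1 = 6.
Scaling by 6 multiplies the area by 6² = 36 (so the new area is 12096) and multiplies the boundary lattice-point count by 6, giving 36.
By Pick's theorem, the interior count of the dilated polygon is 12096 − 36/2 + 1 = 12079.

12079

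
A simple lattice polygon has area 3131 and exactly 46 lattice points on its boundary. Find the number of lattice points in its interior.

3109

Pick's theorem A = I + B/2 − 1 rearranges to I = A − B/2 + 1 = 3131 − 46/2 + 1 = 3109.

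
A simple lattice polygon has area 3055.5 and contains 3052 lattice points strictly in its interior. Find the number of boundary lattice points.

Pick's theorem gives A = I + B/2 − 1, so B = 2(A − I + 1) = 2(3055.5 − 3052 + 1) = 9.

9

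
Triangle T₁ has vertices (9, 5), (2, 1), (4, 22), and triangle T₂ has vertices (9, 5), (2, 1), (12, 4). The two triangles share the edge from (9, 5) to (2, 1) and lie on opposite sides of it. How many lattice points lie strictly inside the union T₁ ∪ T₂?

The union is the simple quadrilateral with vertices (9, 5), (4, 22), (2, 1), (12, 4) in order.
The shoelace formula gives twice the area as |(9·22 − 4·5) + (4·1 − 2·22) + (2·4 − 12·1) + (12·5 − 9·4)| = 158, so the area is 79.
Summing gcd(|Δx|,|Δy|) over the edges gives the boundary count: gcd(5,17) + gcd(2,21) + gcd(10,3) + gcd(3,1) = 1+1+1+1 = 4.
By Pick's theorem I = A − B/2 + 1 = 79 − 4/2 + 1 = 78.

78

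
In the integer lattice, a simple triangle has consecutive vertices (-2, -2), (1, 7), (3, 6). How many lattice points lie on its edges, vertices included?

Summing gcd(|Δx|,|Δy|) over the edges gives the boundary count: gcd(3,9) + gcd(2,1) + gcd(5,8) = 3+1+1 = 5.

5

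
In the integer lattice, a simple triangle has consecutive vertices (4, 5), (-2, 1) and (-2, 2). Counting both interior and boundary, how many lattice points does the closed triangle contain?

By the shoelace formula, twice the signed area is |[4·1 − (-2)·5] + [(-2)·2 − (-2)·1] + [(-2)·5 − 4·2]| = 6, so the area is 3.
Summing gcd(|Δx|,|Δy|) over the edges gives the boundary count: gcd(6,4) + gcd(0,1) + gcd(6,3) = 2+1+3 = 6.
Pick's theorem gives I = A − B/2 + 1 = 3 − 6/2 + 1 = 1, so the closed region contains I + B = 1 + 6 = 7 lattice points.

7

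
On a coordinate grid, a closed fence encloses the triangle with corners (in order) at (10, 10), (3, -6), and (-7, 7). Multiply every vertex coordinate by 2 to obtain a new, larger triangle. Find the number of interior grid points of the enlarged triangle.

The shoelace formula gives twice the area as |(10·(-6) − 3·10) + (3·7 − (-7)·(-6)) + ((-7)·10 − 10·7)| = 251, so the area is 125.5.
Summing gcd(|Δx|,|Δy|) over the edges gives the boundary count: gcd(7,16) + gcd(10,13) + gcd(17,3) = 1+1+1 = 3.
Scaling by 2 multiplies the area by 2² = 4 (so the new area is 502) and multiplies the boundary lattice-point count by 2, giving 6.
By Pick's theorem, the interior count of the dilated polygon is 502 − 6/2 + 1 = 500.

500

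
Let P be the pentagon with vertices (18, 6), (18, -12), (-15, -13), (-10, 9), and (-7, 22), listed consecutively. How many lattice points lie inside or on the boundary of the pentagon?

811

By the shoelace formula, twice the signed area is |(18·(-12) − 18·6) + (18·(-13) − (-15)·(-12)) + ((-15)·9 − (-10)·(-13)) + ((-10)·22 − (-7)·9) + ((-7)·6 − 18·22)| = 1598, so the area is 799.
The number of boundary lattice points is Σ gcd(|Δx|,|Δy|) = gcd(0,18) + gcd(33,1) + gcd(5,22) + gcd(3,13) + gcd(25,16) = 18+1+1+1+1 = 22.
Pick's theorem gives I = A − B/2 + 1 = 799 − 22/2 + 1 = 789, so the closed region contains I + B = 789 + 22 = 811 lattice points.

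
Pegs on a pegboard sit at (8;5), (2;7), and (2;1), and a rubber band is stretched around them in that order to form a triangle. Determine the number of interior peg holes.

The shoelace formula gives twice the area as |(8·7 − 2·5) + (2·1 − 2·7) + (2·5 − 8·1)| = 36, so the area is 18.
Summing gcd(|Δx|,|Δy|) over the edges gives the boundary count: gcd(6,2) + gcd(0,6) + gcd(6,4) = 2+6+2 = 10.
Pick's theorem gives I = A − B/2 + 1 = 18 − 10/2 + 1 = 14.

14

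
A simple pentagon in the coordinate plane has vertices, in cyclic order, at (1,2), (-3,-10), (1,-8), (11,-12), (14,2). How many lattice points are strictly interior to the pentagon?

151

The shoelace formula gives twice the area as |(1·(-10) − (-3)·2) + ((-3)·(-8) − 1·(-10)) + (1·(-12) − 11·(-8)) + (11·2 − 14·(-12)) + (14·2 − 1·2)| = 322, so the area is 161.
Along each edge there are gcd(|Δx|,|Δy|)+1 lattice points, so counting each shared vertex once the boundary has gcd(4,12) + gcd(4,2) + gcd(10,4) + gcd(3,14) + gcd(13,0) = 4+2+2+1+13 = 22.
By Pick's theorem A = I + B/2 − 1, so I = 161 − 22/2 + 1 = 151.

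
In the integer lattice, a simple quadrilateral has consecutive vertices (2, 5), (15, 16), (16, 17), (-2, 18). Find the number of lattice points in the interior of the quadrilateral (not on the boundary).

115

By the shoelace formula, twice the signed area is |[2·16 − 15·5] + [15·17 − 16·16] + [16·18 − (-2)·17] + [(-2)·5 − 2·18]| = 232, so the area is 116.
Summing gcd(|Δx|,|Δy|) over the edges gives the boundary count: gcd(13,11) + gcd(1,1) + gcd(18,1) + gcd(4,13) = 1+1+1+1 = 4.
Pick's theorem gives I = A − B/2 + 1 = 116 − 4/2 + 1 = 115.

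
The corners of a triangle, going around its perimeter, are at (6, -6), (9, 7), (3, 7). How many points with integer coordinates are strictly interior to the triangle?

36

By the shoelace formula, twice the signed area is |(6·7 − 9·(-6)) + (9·7 − 3·7) + (3·(-6) − 6·7)| = 78, so the area is 39.
Summing gcd(|Δx|,|Δy|) over the edges gives the boundary count: gcd(3,13) + gcd(6,0) + gcd(3,13) = 1+6+1 = 8.
Pick's theorem gives I = A − B/2 + 1 = 39 − 8/2 + 1 = 36.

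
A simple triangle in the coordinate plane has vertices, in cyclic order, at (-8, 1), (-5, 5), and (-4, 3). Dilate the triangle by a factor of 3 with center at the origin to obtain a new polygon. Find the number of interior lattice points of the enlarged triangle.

40

By the shoelace formula, twice the signed area is |[(-8)·5 − (-5)·1] + [(-5)·3 − (-4)·5] + [(-4)·1 − (-8)·3]| = 10, so the area is 5.
The number of boundary lattice points is Σ gcd(|Δx|,|Δy|) = gcd(3,4) + gcd(1,2) + gcd(4,2) = 1+1+2 = 4.
Scaling by 3 multiplies the area by 3² = 9 (so the new area is 45) and multiplies the boundary lattice-point count by 3, giving 12.
By Pick's theorem, the interior count of the dilated polygon is 45 − 12/2 + 1 = 40.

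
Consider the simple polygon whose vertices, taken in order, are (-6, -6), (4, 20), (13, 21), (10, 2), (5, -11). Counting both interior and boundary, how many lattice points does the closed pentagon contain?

340

By the shoelace formula, twice the signed area is |[(-6)·20 − 4·(-6)] + [4·21 − 13·20] + [13·2 − 10·21] + [10·(-11) − 5·2] + [5·(-6) − (-6)·(-11)]| = 672, so the area is 336.
Along each edge there are gcd(|Δx|,|Δy|)+1 lattice points, so counting each shared vertex once the boundary has gcd(10,26) + gcd(9,1) + gcd(3,19) + gcd(5,13) + gcd(11,5) = 2+1+1+1+1 = 6.
Pick's theorem gives I = A − B/2 + 1 = 336 − 6/2 + 1 = 334, so the closed region contains I + B = 334 + 6 = 340 lattice points.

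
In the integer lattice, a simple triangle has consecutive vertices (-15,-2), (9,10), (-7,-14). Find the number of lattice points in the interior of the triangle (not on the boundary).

The shoelace formula gives twice the area as |((-15)·10 − 9·(-2)) + (9·(-14) − (-7)·10) + ((-7)·(-2) − (-15)·(-14))| = 384, so the area is 192.
The number of boundary lattice points is Σ gcd(|Δx|,|Δy|) = gcd(24,12) + gcd(16,24) + gcd(8,12) = 12+8+4 = 24.
Pick's theorem gives I = A − B/2 + 1 = 192 − 24/2 + 1 = 181.

181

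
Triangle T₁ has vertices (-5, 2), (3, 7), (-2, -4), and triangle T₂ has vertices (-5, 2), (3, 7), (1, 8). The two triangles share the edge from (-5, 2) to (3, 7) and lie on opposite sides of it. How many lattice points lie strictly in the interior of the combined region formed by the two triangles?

The union is the simple quadrilateral with vertices (-5, 2), (-2, -4), (3, 7), (1, 8) in order.
By the shoelace formula, twice the signed area is |[(-5)·(-4) − (-2)·2] + [(-2)·7 − 3·(-4)] + [3·8 − 1·7] + [1·2 − (-5)·8]| = 81, so the area is 81/2.
Along each edge there are gcd(|Δx|,|Δy|)+1 lattice points, so counting each shared vertex once the boundary has gcd(3,6) + gcd(5,11) + gcd(2,1) + gcd(6,6) = 3+1+1+6 = 11.
By Pick's theorem I = A − B/2 + 1 = 81/2 − 11/2 + 1 = 36.

36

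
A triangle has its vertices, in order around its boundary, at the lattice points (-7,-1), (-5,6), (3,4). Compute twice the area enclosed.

By the shoelace formula, twice the signed area is |[(-7)·6 − (-5)·(-1)] + [(-5)·4 − 3·6] + [3·(-1) − (-7)·4]| = 60, so the area is 30.

60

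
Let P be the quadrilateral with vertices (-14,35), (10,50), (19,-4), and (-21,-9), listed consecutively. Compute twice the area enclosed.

By the shoelace formula, twice the signed area is |((-14)·50 − 10·35) + (10·(-4) − 19·50) + (19·(-9) − (-21)·(-4)) + ((-21)·35 − (-14)·(-9))| = 3156, so the area is 1578.

3156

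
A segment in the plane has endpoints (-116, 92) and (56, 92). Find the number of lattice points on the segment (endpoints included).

The number of lattice points on a segment between lattice points is gcd(|Δx|,|Δy|) + 1 = gcd(172,0) + 1 = 172 + 1 = 173.

173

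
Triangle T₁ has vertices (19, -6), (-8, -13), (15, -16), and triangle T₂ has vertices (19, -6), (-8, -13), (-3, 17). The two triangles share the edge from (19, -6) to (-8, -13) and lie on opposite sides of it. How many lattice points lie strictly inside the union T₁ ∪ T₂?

The union is the simple quadrilateral with vertices (19, -6), (15, -16), (-8, -13), (-3, 17) in order.
By the shoelace formula, twice the signed area is |[19·(-16) − 15·(-6)] + [15·(-13) − (-8)·(-16)] + [(-8)·17 − (-3)·(-13)] + [(-3)·(-6) − 19·17]| = 1017, so the area is 508.5.
Along each edge there are gcd(|Δx|,|Δy|)+1 lattice points, so counting each shared vertex once the boundary has gcd(4,10) + gcd(23,3) + gcd(5,30) + gcd(22,23) = 2+1+5+1 = 9.
By Pick's theorem I = A − B/2 + 1 = 508.5 − 9/2 + 1 = 505.

505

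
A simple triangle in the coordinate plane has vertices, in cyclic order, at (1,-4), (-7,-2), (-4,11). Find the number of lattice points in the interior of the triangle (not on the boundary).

52

Using the shoelace formula, 2A = |[1·(-2) − (-7)·(-4)] + [(-7)·11 − (-4)·(-2)] + [(-4)·(-4) − 1·11]| = 110, so the area is 55.
Summing gcd(|Δx|,|Δy|) over the edges gives the boundary count: gcd(8,2) + gcd(3,13) + gcd(5,15) = 2+1+5 = 8.
By Pick's theorem A = I + B/2 − 1, so I = 55 − 8/2 + 1 = 52.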